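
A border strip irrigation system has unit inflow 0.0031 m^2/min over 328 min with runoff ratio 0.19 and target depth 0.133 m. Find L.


L = q*t/((1+r)*Z)
L = 0.0031*328/((1+0.19)*0.133)
L = 1.0168/0.15827

6.4245 m


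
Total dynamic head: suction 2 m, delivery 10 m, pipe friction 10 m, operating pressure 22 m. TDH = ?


TDH = Hs + Hd + hf + Hp = 2 + 10 + 10 + 22 = 44

44 m


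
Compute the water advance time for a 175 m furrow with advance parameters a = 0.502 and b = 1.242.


t = (L/a)^(1/b)
t = (175/0.502)^(1/1.242)
t = 348.605578^(1/1.242)

111.4213 min


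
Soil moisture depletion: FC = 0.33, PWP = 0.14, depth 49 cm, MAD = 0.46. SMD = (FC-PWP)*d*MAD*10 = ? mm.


SMD = (FC - PWP) * d * MAD * 10
SMD = (0.33 - 0.14) * 49 * 0.46 * 10
SMD = 0.1900 * 49 * 0.46 * 10

42.8260 mm


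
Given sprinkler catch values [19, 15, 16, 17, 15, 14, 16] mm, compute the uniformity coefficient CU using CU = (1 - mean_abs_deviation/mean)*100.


mean = 16.000000 mm
MAD = 1.142857 mm
CU = (1 - 1.142857/16.000000)*100

92.8571 %


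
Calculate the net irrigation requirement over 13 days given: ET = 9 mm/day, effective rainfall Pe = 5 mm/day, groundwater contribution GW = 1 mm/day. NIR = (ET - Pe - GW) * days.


Daily deficit = ET - Pe - GW = 9 - 5 - 1 = 3 mm/day
NIR = 3 * 13 = 39 mm

39.0000 mm


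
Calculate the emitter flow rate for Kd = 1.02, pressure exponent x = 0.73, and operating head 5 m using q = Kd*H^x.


q = Kd * H^x = 1.02 * 5^0.73 = 1.02 * 3.237786

3.3025 L/h


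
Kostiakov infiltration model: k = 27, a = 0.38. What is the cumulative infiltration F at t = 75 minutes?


F = k * t^a = 27 * 75^0.38
F = 27 * 5.158498

139.2794 mm


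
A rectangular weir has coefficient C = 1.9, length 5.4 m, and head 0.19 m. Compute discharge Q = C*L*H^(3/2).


Q = C * L * H^(3/2) = 1.9 * 5.4 * 0.19^1.5 = 1.9 * 5.4 * 0.082819

0.8497 m^3/s


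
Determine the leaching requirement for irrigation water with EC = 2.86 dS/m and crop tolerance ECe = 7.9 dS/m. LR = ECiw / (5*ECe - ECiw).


LR = ECiw / (5*ECe - ECiw)
LR = 2.86 / (5*7.9 - 2.86)
LR = 2.86 / 36.6400

0.0781


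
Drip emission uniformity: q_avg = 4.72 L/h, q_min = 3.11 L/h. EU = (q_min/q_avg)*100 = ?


EU = (q_min/q_avg)*100 = (3.11/4.72)*100 = 65.8898%

65.8898 %


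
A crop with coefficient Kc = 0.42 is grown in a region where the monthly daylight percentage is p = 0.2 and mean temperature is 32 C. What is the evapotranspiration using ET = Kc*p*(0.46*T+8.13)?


ET = Kc * p * (0.46*T + 8.13)
ET = 0.42 * 0.2 * (0.46*32 + 8.13)
ET = 0.42 * 0.2 * 22.8500

1.9194 mm/day


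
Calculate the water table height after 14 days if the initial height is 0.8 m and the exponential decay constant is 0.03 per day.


m = m0 * exp(-k*t)
m = 0.8 * exp(-0.03 * 14)
m = 0.8 * exp(-0.4200)

0.5256 m


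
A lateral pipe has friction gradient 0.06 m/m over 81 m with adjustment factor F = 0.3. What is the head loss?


hf = J * L * F = 0.06 * 81 * 0.3 = 1.4580 m

1.4580 m


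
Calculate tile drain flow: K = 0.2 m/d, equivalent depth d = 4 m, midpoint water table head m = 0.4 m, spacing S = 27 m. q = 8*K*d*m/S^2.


q = 8*K*d*m/S^2
q = 8*0.2*4*0.4/27^2
q = 2.5600 / 729

0.0035 m/d


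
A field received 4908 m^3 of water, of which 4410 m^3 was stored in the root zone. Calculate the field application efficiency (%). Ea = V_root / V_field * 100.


Ea = V_root / V_field * 100 = 4410 / 4908 * 100 = 89.8533%

89.8533 %


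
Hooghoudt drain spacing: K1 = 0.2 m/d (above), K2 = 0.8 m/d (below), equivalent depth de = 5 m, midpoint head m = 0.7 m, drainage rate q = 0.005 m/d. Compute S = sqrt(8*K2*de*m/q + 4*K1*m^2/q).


S^2 = 8*K2*de*m/q + 4*K1*m^2/q
S^2 = 8*0.8*5*0.7/0.005 + 4*0.2*0.7^2/0.005
S = sqrt(4558.4000)

67.5159 m


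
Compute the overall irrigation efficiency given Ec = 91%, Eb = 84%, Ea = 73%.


Ec = 0.91, Eb = 0.84, Ea = 0.73
E = 0.91 * 0.84 * 0.73 * 100 = 55.8012%

55.8012 %


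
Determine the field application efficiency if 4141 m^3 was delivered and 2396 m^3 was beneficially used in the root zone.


Ea = V_root / V_field * 100 = 2396 / 4141 * 100 = 57.8604%

57.8604 %


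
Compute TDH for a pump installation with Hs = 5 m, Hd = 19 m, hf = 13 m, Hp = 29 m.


TDH = Hs + Hd + hf + Hp = 5 + 19 + 13 + 29 = 66

66 m


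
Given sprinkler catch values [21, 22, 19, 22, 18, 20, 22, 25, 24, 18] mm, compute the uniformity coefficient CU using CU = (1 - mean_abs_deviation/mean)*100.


mean = 21.100000 mm
MAD = 1.900000 mm
CU = (1 - 1.900000/21.100000)*100

90.9953 %


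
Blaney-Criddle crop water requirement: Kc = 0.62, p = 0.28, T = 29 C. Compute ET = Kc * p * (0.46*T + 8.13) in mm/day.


ET = Kc * p * (0.46*T + 8.13)
ET = 0.62 * 0.28 * (0.46*29 + 8.13)
ET = 0.62 * 0.28 * 21.4700

3.7272 mm/day


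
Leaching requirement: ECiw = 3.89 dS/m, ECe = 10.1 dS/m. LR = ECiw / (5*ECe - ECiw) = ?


LR = ECiw / (5*ECe - ECiw)
LR = 3.89 / (5*10.1 - 3.89)
LR = 3.89 / 46.6100

0.0835


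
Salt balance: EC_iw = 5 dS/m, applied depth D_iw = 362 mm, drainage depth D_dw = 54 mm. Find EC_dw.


EC_dw = EC_iw * D_iw / D_dw
EC_dw = 5 * 362 / 54
EC_dw = 1810 / 54

33.5185 dS/m


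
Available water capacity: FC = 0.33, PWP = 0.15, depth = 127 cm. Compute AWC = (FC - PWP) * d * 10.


AWC = (FC - PWP) * d * 10
AWC = (0.33 - 0.15) * 127 * 10
AWC = 0.1800 * 127 * 10

228.6000 mm


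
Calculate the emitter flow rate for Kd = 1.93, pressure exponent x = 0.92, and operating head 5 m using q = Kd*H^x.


q = Kd * H^x = 1.93 * 5^0.92 = 1.93 * 4.395947

8.4842 L/h


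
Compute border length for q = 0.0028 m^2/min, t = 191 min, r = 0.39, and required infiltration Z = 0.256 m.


L = q*t/((1+r)*Z)
L = 0.0028*191/((1+0.39)*0.256)
L = 0.5348/0.35584

1.5029 m


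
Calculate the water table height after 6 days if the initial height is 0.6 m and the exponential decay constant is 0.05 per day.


m = m0 * exp(-k*t)
m = 0.6 * exp(-0.05 * 6)
m = 0.6 * exp(-0.3000)

0.4445 m


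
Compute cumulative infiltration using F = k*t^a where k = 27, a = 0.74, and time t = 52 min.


F = k * t^a = 27 * 52^0.74
F = 27 * 18.614118

502.5812 mm


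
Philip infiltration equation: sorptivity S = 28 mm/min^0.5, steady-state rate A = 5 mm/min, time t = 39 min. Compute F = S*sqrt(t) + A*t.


F = S*sqrt(t) + A*t
F = 28*sqrt(39) + 5*39
F = 28*6.244998 + 195

369.8599 mm


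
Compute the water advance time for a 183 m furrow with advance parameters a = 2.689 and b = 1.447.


t = (L/a)^(1/b)
t = (183/2.689)^(1/1.447)
t = 68.055039^(1/1.447)

18.4783 min


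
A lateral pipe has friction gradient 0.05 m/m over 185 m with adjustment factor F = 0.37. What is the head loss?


hf = J * L * F = 0.05 * 185 * 0.37 = 3.4225 m

3.4225 m


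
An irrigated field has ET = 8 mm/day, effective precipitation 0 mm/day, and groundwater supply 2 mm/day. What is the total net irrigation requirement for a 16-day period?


Daily deficit = ET - Pe - GW = 8 - 0 - 2 = 6 mm/day
NIR = 6 * 16 = 96 mm

96.0000 mm


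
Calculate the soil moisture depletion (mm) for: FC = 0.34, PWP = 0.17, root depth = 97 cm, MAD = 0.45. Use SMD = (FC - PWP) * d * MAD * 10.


SMD = (FC - PWP) * d * MAD * 10
SMD = (0.34 - 0.17) * 97 * 0.45 * 10
SMD = 0.1700 * 97 * 0.45 * 10

74.2050 mm


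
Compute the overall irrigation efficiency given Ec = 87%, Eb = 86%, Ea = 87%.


Ec = 0.87, Eb = 0.86, Ea = 0.87
E = 0.87 * 0.86 * 0.87 * 100 = 65.0934%

65.0934 %


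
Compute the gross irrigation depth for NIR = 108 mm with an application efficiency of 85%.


Ea = 85% = 0.85
GID = NIR / Ea = 108 / 0.85 = 127.0588 mm

127.0588 mm


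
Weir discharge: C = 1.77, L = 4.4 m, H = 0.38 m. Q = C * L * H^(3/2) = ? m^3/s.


Q = C * L * H^(3/2) = 1.77 * 4.4 * 0.38^1.5 = 1.77 * 4.4 * 0.234248

1.8243 m^3/s


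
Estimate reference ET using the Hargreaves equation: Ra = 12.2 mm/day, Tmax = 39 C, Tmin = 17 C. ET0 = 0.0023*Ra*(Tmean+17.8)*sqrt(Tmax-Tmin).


Tmean = (Tmax + Tmin)/2 = (39 + 17)/2 = 28.0
ET0 = 0.0023 * 12.2 * (28.0 + 17.8) * sqrt(39 - 17)
ET0 = 0.0023 * 12.2 * 45.8 * 4.690416

6.0279 mm/day


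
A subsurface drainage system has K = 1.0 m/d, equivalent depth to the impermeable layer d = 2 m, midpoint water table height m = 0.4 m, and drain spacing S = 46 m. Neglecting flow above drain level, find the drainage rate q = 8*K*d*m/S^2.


q = 8*K*d*m/S^2
q = 8*1.0*2*0.4/46^2
q = 6.4000 / 2116

0.0030 m/d


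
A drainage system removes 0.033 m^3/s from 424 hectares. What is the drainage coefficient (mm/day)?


DC = Q * 86400 / (A * 10000) * 1000
DC = 0.033 * 86400 / (424 * 10000) * 1000
DC = 2851200.0000 / 4240000

0.6725 mm/day


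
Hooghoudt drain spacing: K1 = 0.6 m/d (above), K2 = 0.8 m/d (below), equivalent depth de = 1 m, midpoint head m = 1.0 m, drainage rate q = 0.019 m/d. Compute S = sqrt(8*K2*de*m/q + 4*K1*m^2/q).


S^2 = 8*K2*de*m/q + 4*K1*m^2/q
S^2 = 8*0.8*1*1.0/0.019 + 4*0.6*1.0^2/0.019
S = sqrt(463.1579)

21.5211 m


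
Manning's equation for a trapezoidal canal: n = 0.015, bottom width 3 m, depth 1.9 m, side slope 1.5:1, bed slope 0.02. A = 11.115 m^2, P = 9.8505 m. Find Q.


R = A/P = 11.115/9.8505 = 1.128369
Q = (1/0.015) * 11.115 * 1.128369^(2/3) * 0.02^0.5

113.5797 m^3/s


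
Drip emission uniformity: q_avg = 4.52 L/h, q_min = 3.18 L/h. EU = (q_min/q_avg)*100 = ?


EU = (q_min/q_avg)*100 = (3.18/4.52)*100 = 70.3540%

70.3540 %


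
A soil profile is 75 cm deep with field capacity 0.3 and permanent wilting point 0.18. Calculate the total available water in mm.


AWC = (FC - PWP) * d * 10
AWC = (0.3 - 0.18) * 75 * 10
AWC = 0.1200 * 75 * 10

90.0000 mm


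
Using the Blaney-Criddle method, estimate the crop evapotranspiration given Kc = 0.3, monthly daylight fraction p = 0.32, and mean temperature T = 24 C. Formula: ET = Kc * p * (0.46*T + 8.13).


ET = Kc * p * (0.46*T + 8.13)
ET = 0.3 * 0.32 * (0.46*24 + 8.13)
ET = 0.3 * 0.32 * 19.1700

1.8403 mm/day


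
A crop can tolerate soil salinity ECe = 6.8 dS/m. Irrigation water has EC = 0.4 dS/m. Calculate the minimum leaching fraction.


LR = ECiw / (5*ECe - ECiw)
LR = 0.4 / (5*6.8 - 0.4)
LR = 0.4 / 33.6000

0.0119


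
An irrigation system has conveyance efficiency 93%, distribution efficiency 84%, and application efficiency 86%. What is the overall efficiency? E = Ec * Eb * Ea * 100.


Ec = 0.93, Eb = 0.84, Ea = 0.86
E = 0.93 * 0.84 * 0.86 * 100 = 67.1832%

67.1832 %


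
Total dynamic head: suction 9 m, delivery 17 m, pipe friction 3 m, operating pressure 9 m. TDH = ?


TDH = Hs + Hd + hf + Hp = 9 + 17 + 3 + 9 = 38

38 m


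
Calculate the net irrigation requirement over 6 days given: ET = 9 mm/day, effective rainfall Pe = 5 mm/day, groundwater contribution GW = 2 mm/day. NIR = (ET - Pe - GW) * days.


Daily deficit = ET - Pe - GW = 9 - 5 - 2 = 2 mm/day
NIR = 2 * 6 = 12 mm

12.0000 mm


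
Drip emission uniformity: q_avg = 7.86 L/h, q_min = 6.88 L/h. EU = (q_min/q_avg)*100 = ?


EU = (q_min/q_avg)*100 = (6.88/7.86)*100 = 87.5318%

87.5318 %


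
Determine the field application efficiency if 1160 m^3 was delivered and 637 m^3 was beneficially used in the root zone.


Ea = V_root / V_field * 100 = 637 / 1160 * 100 = 54.9138%

54.9138 %


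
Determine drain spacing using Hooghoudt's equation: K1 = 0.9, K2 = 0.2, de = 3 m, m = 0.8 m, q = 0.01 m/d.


S^2 = 8*K2*de*m/q + 4*K1*m^2/q
S^2 = 8*0.2*3*0.8/0.01 + 4*0.9*0.8^2/0.01
S = sqrt(614.4000)

24.7871 m


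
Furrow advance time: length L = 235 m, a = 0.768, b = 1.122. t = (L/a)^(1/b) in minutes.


t = (L/a)^(1/b)
t = (235/0.768)^(1/1.122)
t = 305.989583^(1/1.122)

164.2195 min


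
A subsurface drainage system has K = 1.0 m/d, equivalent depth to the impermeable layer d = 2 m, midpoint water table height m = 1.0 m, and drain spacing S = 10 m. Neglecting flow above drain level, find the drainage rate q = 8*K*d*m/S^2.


q = 8*K*d*m/S^2
q = 8*1.0*2*1.0/10^2
q = 16.0000 / 100

0.1600 m/d


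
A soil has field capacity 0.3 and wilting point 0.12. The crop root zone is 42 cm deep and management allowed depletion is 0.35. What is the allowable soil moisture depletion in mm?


SMD = (FC - PWP) * d * MAD * 10
SMD = (0.3 - 0.12) * 42 * 0.35 * 10
SMD = 0.1800 * 42 * 0.35 * 10

26.4600 mm


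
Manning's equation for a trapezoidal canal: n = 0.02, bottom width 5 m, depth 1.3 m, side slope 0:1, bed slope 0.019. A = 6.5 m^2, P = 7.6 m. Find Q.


R = A/P = 6.5/7.6 = 0.855263
Q = (1/0.02) * 6.5 * 0.855263^(2/3) * 0.019^0.5

40.3639 m^3/s


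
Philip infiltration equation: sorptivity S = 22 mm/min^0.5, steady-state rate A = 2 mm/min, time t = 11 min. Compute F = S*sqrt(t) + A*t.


F = S*sqrt(t) + A*t
F = 22*sqrt(11) + 2*11
F = 22*3.316625 + 22

94.9657 mm


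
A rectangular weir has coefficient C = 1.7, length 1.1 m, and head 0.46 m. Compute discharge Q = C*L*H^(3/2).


Q = C * L * H^(3/2) = 1.7 * 1.1 * 0.46^1.5 = 1.7 * 1.1 * 0.311987

0.5834 m^3/s


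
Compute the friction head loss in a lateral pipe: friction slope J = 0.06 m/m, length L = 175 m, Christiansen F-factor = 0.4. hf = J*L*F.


hf = J * L * F = 0.06 * 175 * 0.4 = 4.2000 m

4.2000 m


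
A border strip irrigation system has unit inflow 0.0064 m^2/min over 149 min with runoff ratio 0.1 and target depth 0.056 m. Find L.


L = q*t/((1+r)*Z)
L = 0.0064*149/((1+0.1)*0.056)
L = 0.9536/0.0616

15.4805 m


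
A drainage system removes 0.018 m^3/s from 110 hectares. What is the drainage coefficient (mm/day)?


DC = Q * 86400 / (A * 10000) * 1000
DC = 0.018 * 86400 / (110 * 10000) * 1000
DC = 1555200.0000 / 1100000

1.4138 mm/day


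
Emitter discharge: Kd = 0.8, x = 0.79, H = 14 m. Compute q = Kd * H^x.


q = Kd * H^x = 0.8 * 14^0.79 = 0.8 * 8.043427

6.4347 L/h


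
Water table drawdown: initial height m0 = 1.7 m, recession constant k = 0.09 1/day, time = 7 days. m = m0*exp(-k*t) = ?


m = m0 * exp(-k*t)
m = 1.7 * exp(-0.09 * 7)
m = 1.7 * exp(-0.6300)

0.9054 m


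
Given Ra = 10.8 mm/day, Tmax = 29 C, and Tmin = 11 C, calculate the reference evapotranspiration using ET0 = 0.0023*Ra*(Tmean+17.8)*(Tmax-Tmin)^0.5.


Tmean = (Tmax + Tmin)/2 = (29 + 11)/2 = 20.0
ET0 = 0.0023 * 10.8 * (20.0 + 17.8) * sqrt(29 - 11)
ET0 = 0.0023 * 10.8 * 37.8 * 4.242641

3.9836 mm/day


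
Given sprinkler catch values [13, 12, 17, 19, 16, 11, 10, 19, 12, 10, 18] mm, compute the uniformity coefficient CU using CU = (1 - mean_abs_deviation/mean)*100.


mean = 14.272727 mm
MAD = 3.206612 mm
CU = (1 - 3.206612/14.272727)*100

77.5333 %


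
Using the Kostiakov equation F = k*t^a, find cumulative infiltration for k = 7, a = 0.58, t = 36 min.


F = k * t^a = 7 * 36^0.58
F = 7 * 7.992000

55.9440 mm


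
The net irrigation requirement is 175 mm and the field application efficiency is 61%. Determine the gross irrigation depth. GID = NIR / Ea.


Ea = 61% = 0.61
GID = NIR / Ea = 175 / 0.61 = 286.8852 mm

286.8852 mm


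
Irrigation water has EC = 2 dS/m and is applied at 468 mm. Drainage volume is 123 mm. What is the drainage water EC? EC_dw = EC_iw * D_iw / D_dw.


EC_dw = EC_iw * D_iw / D_dw
EC_dw = 2 * 468 / 123
EC_dw = 936 / 123

7.6098 dS/m


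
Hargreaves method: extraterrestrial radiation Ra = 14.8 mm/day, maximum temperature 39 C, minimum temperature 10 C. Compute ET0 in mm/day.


Tmean = (Tmax + Tmin)/2 = (39 + 10)/2 = 24.5
ET0 = 0.0023 * 14.8 * (24.5 + 17.8) * sqrt(39 - 10)
ET0 = 0.0023 * 14.8 * 42.3 * 5.385165

7.7541 mm/day


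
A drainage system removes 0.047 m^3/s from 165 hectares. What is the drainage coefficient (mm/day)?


DC = Q * 86400 / (A * 10000) * 1000
DC = 0.047 * 86400 / (165 * 10000) * 1000
DC = 4060800.0000 / 1650000

2.4611 mm/day


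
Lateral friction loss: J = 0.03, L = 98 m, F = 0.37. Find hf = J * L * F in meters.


hf = J * L * F = 0.03 * 98 * 0.37 = 1.0878 m

1.0878 m


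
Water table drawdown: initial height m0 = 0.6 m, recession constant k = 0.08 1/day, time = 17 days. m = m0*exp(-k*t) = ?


m = m0 * exp(-k*t)
m = 0.6 * exp(-0.08 * 17)
m = 0.6 * exp(-1.3600)

0.1540 m


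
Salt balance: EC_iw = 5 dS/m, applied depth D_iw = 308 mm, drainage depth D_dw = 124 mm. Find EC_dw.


EC_dw = EC_iw * D_iw / D_dw
EC_dw = 5 * 308 / 124
EC_dw = 1540 / 124

12.4194 dS/m


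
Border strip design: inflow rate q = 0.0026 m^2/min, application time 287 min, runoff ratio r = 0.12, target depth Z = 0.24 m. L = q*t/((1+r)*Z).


L = q*t/((1+r)*Z)
L = 0.0026*287/((1+0.12)*0.24)
L = 0.7462/0.2688

2.7760 m


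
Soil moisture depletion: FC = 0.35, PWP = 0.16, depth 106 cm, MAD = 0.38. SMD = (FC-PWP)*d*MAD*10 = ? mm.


SMD = (FC - PWP) * d * MAD * 10
SMD = (0.35 - 0.16) * 106 * 0.38 * 10
SMD = 0.1900 * 106 * 0.38 * 10

76.5320 mm


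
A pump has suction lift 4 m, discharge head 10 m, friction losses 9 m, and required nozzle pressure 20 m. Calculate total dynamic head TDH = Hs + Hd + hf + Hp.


TDH = Hs + Hd + hf + Hp = 4 + 10 + 9 + 20 = 43

43 m


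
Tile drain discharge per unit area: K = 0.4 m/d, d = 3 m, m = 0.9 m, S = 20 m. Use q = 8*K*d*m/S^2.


q = 8*K*d*m/S^2
q = 8*0.4*3*0.9/20^2
q = 8.6400 / 400

0.0216 m/d


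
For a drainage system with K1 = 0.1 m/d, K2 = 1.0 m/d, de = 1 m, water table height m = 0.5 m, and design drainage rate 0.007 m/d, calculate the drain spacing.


S^2 = 8*K2*de*m/q + 4*K1*m^2/q
S^2 = 8*1.0*1*0.5/0.007 + 4*0.1*0.5^2/0.007
S = sqrt(585.7143)

24.2015 m


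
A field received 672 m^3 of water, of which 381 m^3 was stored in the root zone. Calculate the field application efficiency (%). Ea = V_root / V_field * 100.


Ea = V_root / V_field * 100 = 381 / 672 * 100 = 56.6964%

56.6964 %


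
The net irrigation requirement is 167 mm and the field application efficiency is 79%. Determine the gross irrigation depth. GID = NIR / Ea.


Ea = 79% = 0.79
GID = NIR / Ea = 167 / 0.79 = 211.3924 mm

211.3924 mm


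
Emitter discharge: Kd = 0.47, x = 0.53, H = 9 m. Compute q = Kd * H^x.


q = Kd * H^x = 0.47 * 9^0.53 = 0.47 * 3.204413

1.5061 L/h


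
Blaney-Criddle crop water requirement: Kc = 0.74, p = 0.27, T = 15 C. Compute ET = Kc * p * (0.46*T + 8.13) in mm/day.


ET = Kc * p * (0.46*T + 8.13)
ET = 0.74 * 0.27 * (0.46*15 + 8.13)
ET = 0.74 * 0.27 * 15.0300

3.0030 mm/day


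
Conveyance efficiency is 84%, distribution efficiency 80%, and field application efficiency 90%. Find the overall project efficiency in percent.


Ec = 0.84, Eb = 0.8, Ea = 0.9
E = 0.84 * 0.8 * 0.9 * 100 = 60.4800%

60.4800 %


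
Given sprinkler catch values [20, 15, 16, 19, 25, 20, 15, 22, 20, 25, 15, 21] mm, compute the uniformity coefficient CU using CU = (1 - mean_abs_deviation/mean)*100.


mean = 19.416667 mm
MAD = 2.847222 mm
CU = (1 - 2.847222/19.416667)*100

85.3362 %


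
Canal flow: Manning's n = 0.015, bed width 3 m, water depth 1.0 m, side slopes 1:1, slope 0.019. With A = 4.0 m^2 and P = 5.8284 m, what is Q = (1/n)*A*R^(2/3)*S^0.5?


R = A/P = 4.0/5.8284 = 0.686295
Q = (1/0.015) * 4.0 * 0.686295^(2/3) * 0.019^0.5

28.5991 m^3/s


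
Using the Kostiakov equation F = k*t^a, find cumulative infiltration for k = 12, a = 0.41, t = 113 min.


F = k * t^a = 12 * 113^0.41
F = 12 * 6.946438

83.3573 mm


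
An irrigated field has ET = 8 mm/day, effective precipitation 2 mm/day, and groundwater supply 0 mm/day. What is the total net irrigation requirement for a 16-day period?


Daily deficit = ET - Pe - GW = 8 - 2 - 0 = 6 mm/day
NIR = 6 * 16 = 96 mm

96.0000 mm


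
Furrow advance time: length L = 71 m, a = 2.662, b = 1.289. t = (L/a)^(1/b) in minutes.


t = (L/a)^(1/b)
t = (71/2.662)^(1/1.289)
t = 26.671675^(1/1.289)

12.7739 min


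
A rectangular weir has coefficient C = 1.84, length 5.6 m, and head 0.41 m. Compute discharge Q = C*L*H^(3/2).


Q = C * L * H^(3/2) = 1.84 * 5.6 * 0.41^1.5 = 1.84 * 5.6 * 0.262528

2.7051 m^3/s


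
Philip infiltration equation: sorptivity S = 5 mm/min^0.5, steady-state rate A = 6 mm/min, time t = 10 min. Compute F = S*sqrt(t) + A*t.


F = S*sqrt(t) + A*t
F = 5*sqrt(10) + 6*10
F = 5*3.162278 + 60

75.8114 mm


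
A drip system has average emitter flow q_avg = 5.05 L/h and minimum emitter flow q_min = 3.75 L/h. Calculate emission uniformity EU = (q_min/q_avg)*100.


EU = (q_min/q_avg)*100 = (3.75/5.05)*100 = 74.2574%

74.2574 %


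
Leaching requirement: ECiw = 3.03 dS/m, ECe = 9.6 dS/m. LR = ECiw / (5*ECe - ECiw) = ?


LR = ECiw / (5*ECe - ECiw)
LR = 3.03 / (5*9.6 - 3.03)
LR = 3.03 / 44.9700

0.0674


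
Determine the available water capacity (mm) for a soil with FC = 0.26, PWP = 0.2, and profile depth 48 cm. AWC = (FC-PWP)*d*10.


AWC = (FC - PWP) * d * 10
AWC = (0.26 - 0.2) * 48 * 10
AWC = 0.0600 * 48 * 10

28.8000 mm


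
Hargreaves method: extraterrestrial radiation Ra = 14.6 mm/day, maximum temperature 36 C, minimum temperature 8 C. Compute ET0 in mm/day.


Tmean = (Tmax + Tmin)/2 = (36 + 8)/2 = 22.0
ET0 = 0.0023 * 14.6 * (22.0 + 17.8) * sqrt(36 - 8)
ET0 = 0.0023 * 14.6 * 39.8 * 5.291503

7.0720 mm/day


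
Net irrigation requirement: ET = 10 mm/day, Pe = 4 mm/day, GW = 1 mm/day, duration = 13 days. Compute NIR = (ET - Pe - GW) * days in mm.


Daily deficit = ET - Pe - GW = 10 - 4 - 1 = 5 mm/day
NIR = 5 * 13 = 65 mm

65.0000 mm


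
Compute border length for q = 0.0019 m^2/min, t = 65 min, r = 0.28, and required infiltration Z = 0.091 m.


L = q*t/((1+r)*Z)
L = 0.0019*65/((1+0.28)*0.091)
L = 0.1235/0.11648

1.0603 m


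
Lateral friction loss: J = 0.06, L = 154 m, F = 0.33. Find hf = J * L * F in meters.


hf = J * L * F = 0.06 * 154 * 0.33 = 3.0492 m

3.0492 m


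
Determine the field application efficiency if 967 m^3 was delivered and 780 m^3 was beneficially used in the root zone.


Ea = V_root / V_field * 100 = 780 / 967 * 100 = 80.6618%

80.6618 %


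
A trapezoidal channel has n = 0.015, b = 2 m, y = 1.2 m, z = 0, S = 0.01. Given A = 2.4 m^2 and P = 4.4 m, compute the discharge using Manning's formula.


R = A/P = 2.4/4.4 = 0.545455
Q = (1/0.015) * 2.4 * 0.545455^(2/3) * 0.01^0.5

10.6813 m^3/s


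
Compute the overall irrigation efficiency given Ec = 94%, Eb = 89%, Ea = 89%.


Ec = 0.94, Eb = 0.89, Ea = 0.89
E = 0.94 * 0.89 * 0.89 * 100 = 74.4574%

74.4574 %


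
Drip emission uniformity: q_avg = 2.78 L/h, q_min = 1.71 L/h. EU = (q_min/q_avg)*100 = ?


EU = (q_min/q_avg)*100 = (1.71/2.78)*100 = 61.5108%

61.5108 %


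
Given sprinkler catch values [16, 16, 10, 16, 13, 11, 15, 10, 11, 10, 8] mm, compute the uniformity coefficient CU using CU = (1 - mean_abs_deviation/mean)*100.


mean = 12.363636 mm
MAD = 2.578512 mm
CU = (1 - 2.578512/12.363636)*100

79.1444 %


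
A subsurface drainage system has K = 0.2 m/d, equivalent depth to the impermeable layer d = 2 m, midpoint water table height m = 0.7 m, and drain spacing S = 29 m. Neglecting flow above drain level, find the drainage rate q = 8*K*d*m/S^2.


q = 8*K*d*m/S^2
q = 8*0.2*2*0.7/29^2
q = 2.2400 / 841

0.0027 m/d


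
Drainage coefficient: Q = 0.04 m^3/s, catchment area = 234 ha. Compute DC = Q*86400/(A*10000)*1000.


DC = Q * 86400 / (A * 10000) * 1000
DC = 0.04 * 86400 / (234 * 10000) * 1000
DC = 3456000.0000 / 2340000

1.4769 mm/day


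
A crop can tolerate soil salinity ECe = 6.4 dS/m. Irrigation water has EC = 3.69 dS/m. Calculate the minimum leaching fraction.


LR = ECiw / (5*ECe - ECiw)
LR = 3.69 / (5*6.4 - 3.69)
LR = 3.69 / 28.3100

0.1303


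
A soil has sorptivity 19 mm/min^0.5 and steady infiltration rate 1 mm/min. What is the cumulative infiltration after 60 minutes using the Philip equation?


F = S*sqrt(t) + A*t
F = 19*sqrt(60) + 1*60
F = 19*7.745967 + 60

207.1734 mm


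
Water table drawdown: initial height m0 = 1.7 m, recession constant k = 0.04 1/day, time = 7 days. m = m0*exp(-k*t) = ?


m = m0 * exp(-k*t)
m = 1.7 * exp(-0.04 * 7)
m = 1.7 * exp(-0.2800)

1.2848 m


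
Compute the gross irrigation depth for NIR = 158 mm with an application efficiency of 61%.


Ea = 61% = 0.61
GID = NIR / Ea = 158 / 0.61 = 259.0164 mm

259.0164 mm


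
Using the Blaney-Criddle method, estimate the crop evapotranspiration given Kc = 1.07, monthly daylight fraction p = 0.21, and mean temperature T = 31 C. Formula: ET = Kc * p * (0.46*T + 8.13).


ET = Kc * p * (0.46*T + 8.13)
ET = 1.07 * 0.21 * (0.46*31 + 8.13)
ET = 1.07 * 0.21 * 22.3900

5.0310 mm/day


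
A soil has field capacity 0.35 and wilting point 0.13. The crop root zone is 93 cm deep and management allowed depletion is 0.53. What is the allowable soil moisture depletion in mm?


SMD = (FC - PWP) * d * MAD * 10
SMD = (0.35 - 0.13) * 93 * 0.53 * 10
SMD = 0.2200 * 93 * 0.53 * 10

108.4380 mm


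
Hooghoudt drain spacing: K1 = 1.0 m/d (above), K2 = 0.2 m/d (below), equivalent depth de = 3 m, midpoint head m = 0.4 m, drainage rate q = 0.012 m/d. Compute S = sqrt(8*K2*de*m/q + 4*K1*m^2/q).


S^2 = 8*K2*de*m/q + 4*K1*m^2/q
S^2 = 8*0.2*3*0.4/0.012 + 4*1.0*0.4^2/0.012
S = sqrt(213.3333)

14.6059 m


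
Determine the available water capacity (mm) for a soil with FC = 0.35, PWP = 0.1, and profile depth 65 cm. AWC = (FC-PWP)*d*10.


AWC = (FC - PWP) * d * 10
AWC = (0.35 - 0.1) * 65 * 10
AWC = 0.2500 * 65 * 10

162.5000 mm


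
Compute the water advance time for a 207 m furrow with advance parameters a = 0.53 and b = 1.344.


t = (L/a)^(1/b)
t = (207/0.53)^(1/1.344)
t = 390.566038^(1/1.344)

84.7899 min


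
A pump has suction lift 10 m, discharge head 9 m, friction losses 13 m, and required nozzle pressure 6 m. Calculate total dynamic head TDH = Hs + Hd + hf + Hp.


TDH = Hs + Hd + hf + Hp = 10 + 9 + 13 + 6 = 38

38 m


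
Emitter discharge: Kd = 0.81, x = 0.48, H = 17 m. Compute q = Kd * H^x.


q = Kd * H^x = 0.81 * 17^0.48 = 0.81 * 3.895969

3.1557 L/h


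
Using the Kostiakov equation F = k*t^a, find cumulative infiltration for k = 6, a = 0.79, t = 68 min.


F = k * t^a = 6 * 68^0.79
F = 6 * 28.033805

168.2028 mm


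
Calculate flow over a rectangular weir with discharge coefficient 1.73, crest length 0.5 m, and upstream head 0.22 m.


Q = C * L * H^(3/2) = 1.73 * 0.5 * 0.22^1.5 = 1.73 * 0.5 * 0.103189

0.0893 m^3/s


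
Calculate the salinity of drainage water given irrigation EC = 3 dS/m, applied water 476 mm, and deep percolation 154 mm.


EC_dw = EC_iw * D_iw / D_dw
EC_dw = 3 * 476 / 154
EC_dw = 1428 / 154

9.2727 dS/m


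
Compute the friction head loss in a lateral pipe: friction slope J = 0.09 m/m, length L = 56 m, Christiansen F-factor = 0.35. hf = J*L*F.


hf = J * L * F = 0.09 * 56 * 0.35 = 1.7640 m

1.7640 m


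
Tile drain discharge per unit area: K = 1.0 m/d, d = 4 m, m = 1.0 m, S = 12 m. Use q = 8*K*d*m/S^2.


q = 8*K*d*m/S^2
q = 8*1.0*4*1.0/12^2
q = 32.0000 / 144

0.2222 m/d


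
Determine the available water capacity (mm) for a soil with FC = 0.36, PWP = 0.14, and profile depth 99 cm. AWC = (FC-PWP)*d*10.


AWC = (FC - PWP) * d * 10
AWC = (0.36 - 0.14) * 99 * 10
AWC = 0.2200 * 99 * 10

217.8000 mm


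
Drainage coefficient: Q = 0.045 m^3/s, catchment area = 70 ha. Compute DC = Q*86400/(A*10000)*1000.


DC = Q * 86400 / (A * 10000) * 1000
DC = 0.045 * 86400 / (70 * 10000) * 1000
DC = 3888000.0000 / 700000

5.5543 mm/day


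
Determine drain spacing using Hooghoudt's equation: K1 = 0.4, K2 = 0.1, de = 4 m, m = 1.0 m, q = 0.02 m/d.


S^2 = 8*K2*de*m/q + 4*K1*m^2/q
S^2 = 8*0.1*4*1.0/0.02 + 4*0.4*1.0^2/0.02
S = sqrt(240.0000)

15.4919 m


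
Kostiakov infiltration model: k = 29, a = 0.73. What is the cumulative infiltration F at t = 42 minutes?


F = k * t^a = 29 * 42^0.73
F = 29 * 15.309887

443.9867 mm


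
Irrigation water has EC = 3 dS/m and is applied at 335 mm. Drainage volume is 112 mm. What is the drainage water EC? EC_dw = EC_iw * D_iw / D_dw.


EC_dw = EC_iw * D_iw / D_dw
EC_dw = 3 * 335 / 112
EC_dw = 1005 / 112

8.9732 dS/m


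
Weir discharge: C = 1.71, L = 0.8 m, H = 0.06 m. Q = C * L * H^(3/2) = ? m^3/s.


Q = C * L * H^(3/2) = 1.71 * 0.8 * 0.06^1.5 = 1.71 * 0.8 * 0.014697

0.0201 m^3/s


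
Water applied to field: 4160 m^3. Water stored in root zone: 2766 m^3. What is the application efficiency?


Ea = V_root / V_field * 100 = 2766 / 4160 * 100 = 66.4904%

66.4904 %


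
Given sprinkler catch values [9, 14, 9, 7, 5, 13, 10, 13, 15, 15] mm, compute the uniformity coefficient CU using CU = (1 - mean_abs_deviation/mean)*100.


mean = 11.000000 mm
MAD = 3.000000 mm
CU = (1 - 3.000000/11.000000)*100

72.7273 %


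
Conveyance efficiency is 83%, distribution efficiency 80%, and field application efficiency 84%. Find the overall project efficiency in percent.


Ec = 0.83, Eb = 0.8, Ea = 0.84
E = 0.83 * 0.8 * 0.84 * 100 = 55.7760%

55.7760 %


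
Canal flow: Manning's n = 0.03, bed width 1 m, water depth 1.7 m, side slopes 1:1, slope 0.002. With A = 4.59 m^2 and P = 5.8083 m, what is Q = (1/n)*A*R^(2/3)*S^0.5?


R = A/P = 4.59/5.8083 = 0.790248
Q = (1/0.03) * 4.59 * 0.790248^(2/3) * 0.002^0.5

5.8486 m^3/s


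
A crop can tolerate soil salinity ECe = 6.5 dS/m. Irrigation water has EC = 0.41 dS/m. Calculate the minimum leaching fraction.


LR = ECiw / (5*ECe - ECiw)
LR = 0.41 / (5*6.5 - 0.41)
LR = 0.41 / 32.0900

0.0128


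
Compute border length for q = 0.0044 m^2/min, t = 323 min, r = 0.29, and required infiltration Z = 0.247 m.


L = q*t/((1+r)*Z)
L = 0.0044*323/((1+0.29)*0.247)
L = 1.4212/0.31863

4.4603 m


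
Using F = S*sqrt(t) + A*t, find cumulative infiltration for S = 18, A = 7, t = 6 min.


F = S*sqrt(t) + A*t
F = 18*sqrt(6) + 7*6
F = 18*2.449490 + 42

86.0908 mm


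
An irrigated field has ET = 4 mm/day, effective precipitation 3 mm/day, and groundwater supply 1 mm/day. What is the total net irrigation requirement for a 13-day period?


Daily deficit = ET - Pe - GW = 4 - 3 - 1 = 0 mm/day
NIR = 0 * 13 = 0 mm

0 mm


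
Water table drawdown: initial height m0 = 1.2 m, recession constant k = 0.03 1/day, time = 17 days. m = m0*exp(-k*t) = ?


m = m0 * exp(-k*t)
m = 1.2 * exp(-0.03 * 17)
m = 1.2 * exp(-0.5100)

0.7206 m


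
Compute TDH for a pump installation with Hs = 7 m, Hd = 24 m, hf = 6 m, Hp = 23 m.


TDH = Hs + Hd + hf + Hp = 7 + 24 + 6 + 23 = 60

60 m


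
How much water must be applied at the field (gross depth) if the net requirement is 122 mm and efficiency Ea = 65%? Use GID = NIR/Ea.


Ea = 65% = 0.65
GID = NIR / Ea = 122 / 0.65 = 187.6923 mm

187.6923 mm


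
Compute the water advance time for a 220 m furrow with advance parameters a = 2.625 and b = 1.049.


t = (L/a)^(1/b)
t = (220/2.625)^(1/1.049)
t = 83.809524^(1/1.049)

68.1482 min


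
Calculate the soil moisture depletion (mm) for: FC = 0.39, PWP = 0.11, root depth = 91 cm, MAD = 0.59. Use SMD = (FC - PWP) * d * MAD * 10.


SMD = (FC - PWP) * d * MAD * 10
SMD = (0.39 - 0.11) * 91 * 0.59 * 10
SMD = 0.2800 * 91 * 0.59 * 10

150.3320 mm


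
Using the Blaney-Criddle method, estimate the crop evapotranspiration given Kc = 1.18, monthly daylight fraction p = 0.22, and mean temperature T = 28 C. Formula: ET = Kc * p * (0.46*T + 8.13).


ET = Kc * p * (0.46*T + 8.13)
ET = 1.18 * 0.22 * (0.46*28 + 8.13)
ET = 1.18 * 0.22 * 21.0100

5.4542 mm/day


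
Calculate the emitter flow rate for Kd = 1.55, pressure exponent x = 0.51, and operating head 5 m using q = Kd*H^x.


q = Kd * H^x = 1.55 * 5^0.51 = 1.55 * 2.272347

3.5221 L/h


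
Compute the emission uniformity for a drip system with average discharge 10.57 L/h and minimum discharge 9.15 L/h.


EU = (q_min/q_avg)*100 = (9.15/10.57)*100 = 86.5658%

86.5658 %


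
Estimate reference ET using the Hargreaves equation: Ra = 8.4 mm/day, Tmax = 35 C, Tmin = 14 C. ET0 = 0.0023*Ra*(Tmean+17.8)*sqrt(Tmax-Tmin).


Tmean = (Tmax + Tmin)/2 = (35 + 14)/2 = 24.5
ET0 = 0.0023 * 8.4 * (24.5 + 17.8) * sqrt(35 - 14)
ET0 = 0.0023 * 8.4 * 42.3 * 4.582576

3.7450 mm/day


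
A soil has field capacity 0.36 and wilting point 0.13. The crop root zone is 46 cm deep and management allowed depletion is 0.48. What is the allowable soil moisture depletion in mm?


SMD = (FC - PWP) * d * MAD * 10
SMD = (0.36 - 0.13) * 46 * 0.48 * 10
SMD = 0.2300 * 46 * 0.48 * 10

50.7840 mm


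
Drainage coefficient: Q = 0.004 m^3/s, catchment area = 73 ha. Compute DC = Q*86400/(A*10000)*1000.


DC = Q * 86400 / (A * 10000) * 1000
DC = 0.004 * 86400 / (73 * 10000) * 1000
DC = 345600.0000 / 730000

0.4734 mm/day


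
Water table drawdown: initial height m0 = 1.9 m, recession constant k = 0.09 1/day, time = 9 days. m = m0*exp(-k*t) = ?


m = m0 * exp(-k*t)
m = 1.9 * exp(-0.09 * 9)
m = 1.9 * exp(-0.8100)

0.8452 m


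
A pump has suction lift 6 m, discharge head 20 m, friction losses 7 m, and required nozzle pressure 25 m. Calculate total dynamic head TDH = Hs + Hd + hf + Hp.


TDH = Hs + Hd + hf + Hp = 6 + 20 + 7 + 25 = 58

58 m


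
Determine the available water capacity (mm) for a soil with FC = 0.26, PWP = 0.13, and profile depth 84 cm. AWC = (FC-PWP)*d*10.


AWC = (FC - PWP) * d * 10
AWC = (0.26 - 0.13) * 84 * 10
AWC = 0.1300 * 84 * 10

109.2000 mm


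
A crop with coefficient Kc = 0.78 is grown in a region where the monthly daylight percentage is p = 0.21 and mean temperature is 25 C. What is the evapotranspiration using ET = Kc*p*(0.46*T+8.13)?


ET = Kc * p * (0.46*T + 8.13)
ET = 0.78 * 0.21 * (0.46*25 + 8.13)
ET = 0.78 * 0.21 * 19.6300

3.2154 mm/day


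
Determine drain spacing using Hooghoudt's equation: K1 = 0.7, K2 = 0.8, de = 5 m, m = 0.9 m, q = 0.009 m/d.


S^2 = 8*K2*de*m/q + 4*K1*m^2/q
S^2 = 8*0.8*5*0.9/0.009 + 4*0.7*0.9^2/0.009
S = sqrt(3452.0000)

58.7537 m


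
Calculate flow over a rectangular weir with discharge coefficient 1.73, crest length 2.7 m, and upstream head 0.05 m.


Q = C * L * H^(3/2) = 1.73 * 2.7 * 0.05^1.5 = 1.73 * 2.7 * 0.011180

0.0522 m^3/s


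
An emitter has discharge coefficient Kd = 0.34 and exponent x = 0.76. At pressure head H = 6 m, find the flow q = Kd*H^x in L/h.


q = Kd * H^x = 0.34 * 6^0.76 = 0.34 * 3.902968

1.3270 L/h


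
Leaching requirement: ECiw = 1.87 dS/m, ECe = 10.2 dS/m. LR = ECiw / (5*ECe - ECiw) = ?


LR = ECiw / (5*ECe - ECiw)
LR = 1.87 / (5*10.2 - 1.87)
LR = 1.87 / 49.1300

0.0381


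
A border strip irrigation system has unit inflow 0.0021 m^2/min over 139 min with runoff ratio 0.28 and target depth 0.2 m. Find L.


L = q*t/((1+r)*Z)
L = 0.0021*139/((1+0.28)*0.2)
L = 0.2919/0.256

1.1402 m


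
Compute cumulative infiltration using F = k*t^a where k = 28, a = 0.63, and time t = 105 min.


F = k * t^a = 28 * 105^0.63
F = 28 * 18.765030

525.4208 mm


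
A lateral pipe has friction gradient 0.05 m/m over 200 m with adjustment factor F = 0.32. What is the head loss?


hf = J * L * F = 0.05 * 200 * 0.32 = 3.2000 m

3.2000 m


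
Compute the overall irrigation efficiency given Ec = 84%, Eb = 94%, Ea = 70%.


Ec = 0.84, Eb = 0.94, Ea = 0.7
E = 0.84 * 0.94 * 0.7 * 100 = 55.2720%

55.2720 %


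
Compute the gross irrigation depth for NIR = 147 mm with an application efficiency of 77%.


Ea = 77% = 0.77
GID = NIR / Ea = 147 / 0.77 = 190.9091 mm

190.9091 mm


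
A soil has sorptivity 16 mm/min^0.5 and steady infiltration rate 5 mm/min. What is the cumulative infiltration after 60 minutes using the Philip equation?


F = S*sqrt(t) + A*t
F = 16*sqrt(60) + 5*60
F = 16*7.745967 + 300

423.9355 mm


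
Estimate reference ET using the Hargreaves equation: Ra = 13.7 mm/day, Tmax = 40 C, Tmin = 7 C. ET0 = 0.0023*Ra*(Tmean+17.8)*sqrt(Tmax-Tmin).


Tmean = (Tmax + Tmin)/2 = (40 + 7)/2 = 23.5
ET0 = 0.0023 * 13.7 * (23.5 + 17.8) * sqrt(40 - 7)
ET0 = 0.0023 * 13.7 * 41.3 * 5.744563

7.4758 mm/day


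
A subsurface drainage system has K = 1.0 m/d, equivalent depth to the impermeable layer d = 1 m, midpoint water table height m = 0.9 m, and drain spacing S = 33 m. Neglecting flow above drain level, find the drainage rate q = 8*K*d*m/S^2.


q = 8*K*d*m/S^2
q = 8*1.0*1*0.9/33^2
q = 7.2000 / 1089

0.0066 m/d


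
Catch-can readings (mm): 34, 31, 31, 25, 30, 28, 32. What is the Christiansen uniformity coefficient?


mean = 30.142857 mm
MAD = 2.122449 mm
CU = (1 - 2.122449/30.142857)*100

92.9587 %


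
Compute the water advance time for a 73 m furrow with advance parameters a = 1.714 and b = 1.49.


t = (L/a)^(1/b)
t = (73/1.714)^(1/1.49)
t = 42.590432^(1/1.49)

12.4022 min


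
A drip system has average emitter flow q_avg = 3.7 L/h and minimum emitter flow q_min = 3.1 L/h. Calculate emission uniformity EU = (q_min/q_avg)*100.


EU = (q_min/q_avg)*100 = (3.1/3.7)*100 = 83.7838%

83.7838 %


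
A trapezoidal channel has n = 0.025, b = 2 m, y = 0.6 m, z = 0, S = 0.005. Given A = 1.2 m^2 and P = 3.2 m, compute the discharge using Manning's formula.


R = A/P = 1.2/3.2 = 0.375000
Q = (1/0.025) * 1.2 * 0.375000^(2/3) * 0.005^0.5

1.7650 m^3/s


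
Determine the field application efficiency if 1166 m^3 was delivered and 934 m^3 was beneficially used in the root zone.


Ea = V_root / V_field * 100 = 934 / 1166 * 100 = 80.1029%

80.1029 %


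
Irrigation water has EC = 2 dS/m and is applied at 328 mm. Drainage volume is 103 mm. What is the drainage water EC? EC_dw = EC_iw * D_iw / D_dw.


EC_dw = EC_iw * D_iw / D_dw
EC_dw = 2 * 328 / 103
EC_dw = 656 / 103

6.3689 dS/m


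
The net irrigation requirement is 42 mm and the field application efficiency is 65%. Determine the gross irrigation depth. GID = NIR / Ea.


Ea = 65% = 0.65
GID = NIR / Ea = 42 / 0.65 = 64.6154 mm

64.6154 mm


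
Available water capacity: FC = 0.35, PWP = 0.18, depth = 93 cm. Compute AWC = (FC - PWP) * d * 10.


AWC = (FC - PWP) * d * 10
AWC = (0.35 - 0.18) * 93 * 10
AWC = 0.1700 * 93 * 10

158.1000 mm


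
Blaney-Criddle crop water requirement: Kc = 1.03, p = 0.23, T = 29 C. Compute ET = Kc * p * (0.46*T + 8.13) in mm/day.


ET = Kc * p * (0.46*T + 8.13)
ET = 1.03 * 0.23 * (0.46*29 + 8.13)
ET = 1.03 * 0.23 * 21.4700

5.0862 mm/day


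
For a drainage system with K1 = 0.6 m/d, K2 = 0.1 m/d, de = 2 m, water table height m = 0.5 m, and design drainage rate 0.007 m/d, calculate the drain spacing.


S^2 = 8*K2*de*m/q + 4*K1*m^2/q
S^2 = 8*0.1*2*0.5/0.007 + 4*0.6*0.5^2/0.007
S = sqrt(200.0000)

14.1421 m


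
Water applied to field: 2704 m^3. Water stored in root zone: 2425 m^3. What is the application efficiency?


Ea = V_root / V_field * 100 = 2425 / 2704 * 100 = 89.6820%

89.6820 %


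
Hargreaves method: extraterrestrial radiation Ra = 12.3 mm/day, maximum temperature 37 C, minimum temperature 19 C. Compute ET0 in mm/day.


Tmean = (Tmax + Tmin)/2 = (37 + 19)/2 = 28.0
ET0 = 0.0023 * 12.3 * (28.0 + 17.8) * sqrt(37 - 19)
ET0 = 0.0023 * 12.3 * 45.8 * 4.242641

5.4971 mm/day


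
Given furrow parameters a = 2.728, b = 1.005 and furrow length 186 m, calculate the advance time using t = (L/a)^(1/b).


t = (L/a)^(1/b)
t = (186/2.728)^(1/1.005)
t = 68.181818^(1/1.005)

66.7645 min


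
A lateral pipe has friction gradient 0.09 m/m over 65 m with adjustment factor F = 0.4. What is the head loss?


hf = J * L * F = 0.09 * 65 * 0.4 = 2.3400 m

2.3400 m


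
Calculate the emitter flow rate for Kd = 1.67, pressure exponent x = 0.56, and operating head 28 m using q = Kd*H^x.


q = Kd * H^x = 1.67 * 28^0.56 = 1.67 * 6.462618

10.7926 L/h


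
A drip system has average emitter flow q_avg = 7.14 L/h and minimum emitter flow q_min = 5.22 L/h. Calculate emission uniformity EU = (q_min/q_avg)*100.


EU = (q_min/q_avg)*100 = (5.22/7.14)*100 = 73.1092%

73.1092 %


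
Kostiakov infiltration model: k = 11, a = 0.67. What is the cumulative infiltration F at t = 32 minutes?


F = k * t^a = 11 * 32^0.67
F = 11 * 10.196485

112.1613 mm
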